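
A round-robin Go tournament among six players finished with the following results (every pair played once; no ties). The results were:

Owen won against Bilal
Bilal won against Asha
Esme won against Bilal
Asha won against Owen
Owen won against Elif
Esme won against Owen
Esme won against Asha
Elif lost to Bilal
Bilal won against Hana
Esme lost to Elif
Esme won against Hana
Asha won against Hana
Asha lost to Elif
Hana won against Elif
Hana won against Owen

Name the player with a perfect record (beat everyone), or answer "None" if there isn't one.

Highest win total is Esme with 4 (out of 5 possible).
Esme lost to Elif, so no player went undefeated.

None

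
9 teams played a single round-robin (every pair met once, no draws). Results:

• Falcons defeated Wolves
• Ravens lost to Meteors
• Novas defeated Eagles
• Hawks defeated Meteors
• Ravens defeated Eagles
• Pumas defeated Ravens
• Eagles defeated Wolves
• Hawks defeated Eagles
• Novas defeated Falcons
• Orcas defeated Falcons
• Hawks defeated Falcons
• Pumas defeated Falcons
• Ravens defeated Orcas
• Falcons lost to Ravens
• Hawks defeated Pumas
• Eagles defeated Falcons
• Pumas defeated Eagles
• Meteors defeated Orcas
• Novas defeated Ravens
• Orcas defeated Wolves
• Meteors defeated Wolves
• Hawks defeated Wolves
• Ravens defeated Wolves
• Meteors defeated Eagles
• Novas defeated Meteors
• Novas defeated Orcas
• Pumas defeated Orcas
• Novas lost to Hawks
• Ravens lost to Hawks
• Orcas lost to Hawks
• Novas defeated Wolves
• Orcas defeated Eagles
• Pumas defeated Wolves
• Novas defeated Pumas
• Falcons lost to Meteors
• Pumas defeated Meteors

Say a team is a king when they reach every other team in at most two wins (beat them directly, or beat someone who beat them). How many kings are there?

Meteors cannot reach Hawks, Pumas, Novas in two steps.
Falcons cannot reach Meteors, Orcas, Eagles, Hawks, Pumas, Ravens, Novas in two steps.
Wolves cannot reach Meteors, Falcons, Orcas, Eagles, Hawks, Pumas, Ravens, Novas in two steps.
Orcas cannot reach Meteors, Hawks, Pumas, Ravens, Novas in two steps.
Eagles cannot reach Meteors, Orcas, Hawks, Pumas, Ravens, Novas in two steps.
Hawks reaches everyone (king).
Pumas cannot reach Hawks, Novas in two steps.
Ravens cannot reach Meteors, Hawks, Pumas, Novas in two steps.
Novas cannot reach Hawks in two steps.
Kings: Hawks — 1.

1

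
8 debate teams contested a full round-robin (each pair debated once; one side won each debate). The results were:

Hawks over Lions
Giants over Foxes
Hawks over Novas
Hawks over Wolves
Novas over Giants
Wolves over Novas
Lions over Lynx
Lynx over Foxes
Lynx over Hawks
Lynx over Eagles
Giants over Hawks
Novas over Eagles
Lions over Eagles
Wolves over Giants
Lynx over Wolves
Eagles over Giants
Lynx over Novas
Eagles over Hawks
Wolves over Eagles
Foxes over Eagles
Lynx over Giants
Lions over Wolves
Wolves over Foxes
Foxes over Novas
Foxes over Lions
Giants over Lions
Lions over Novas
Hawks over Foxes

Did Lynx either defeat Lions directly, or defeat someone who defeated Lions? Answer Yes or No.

Yes

Lynx did not beat Lions directly.
Lynx beat Foxes, Hawks, Wolves, Novas, Eagles, Giants. Of those, Foxes beat Lions.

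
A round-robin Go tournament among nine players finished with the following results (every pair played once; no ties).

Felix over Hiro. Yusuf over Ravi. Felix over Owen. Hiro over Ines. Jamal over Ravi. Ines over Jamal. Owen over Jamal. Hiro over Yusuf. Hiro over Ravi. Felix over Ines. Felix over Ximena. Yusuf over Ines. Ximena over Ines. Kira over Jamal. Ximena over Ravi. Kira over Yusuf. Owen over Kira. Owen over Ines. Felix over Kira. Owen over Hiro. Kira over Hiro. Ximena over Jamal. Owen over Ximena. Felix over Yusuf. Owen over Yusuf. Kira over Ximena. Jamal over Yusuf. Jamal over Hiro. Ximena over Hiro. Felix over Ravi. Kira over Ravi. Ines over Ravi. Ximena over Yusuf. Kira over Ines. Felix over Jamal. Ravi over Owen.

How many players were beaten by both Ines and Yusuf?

1

Ines beat: Ravi, Jamal.
Yusuf beat: Ines, Ravi.
Both beat: Ravi — 1.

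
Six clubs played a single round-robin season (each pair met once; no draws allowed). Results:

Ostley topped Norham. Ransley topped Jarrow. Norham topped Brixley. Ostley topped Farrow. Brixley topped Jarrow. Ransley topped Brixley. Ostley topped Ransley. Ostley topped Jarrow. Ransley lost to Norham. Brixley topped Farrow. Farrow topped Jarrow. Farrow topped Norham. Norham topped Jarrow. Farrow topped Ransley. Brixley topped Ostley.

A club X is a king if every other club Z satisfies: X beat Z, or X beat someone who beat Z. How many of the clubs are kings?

Ransley cannot reach Norham in two steps.
Norham reaches everyone (king).
Ostley reaches everyone (king).
Brixley reaches everyone (king).
Farrow cannot reach Ostley in two steps.
Jarrow cannot reach Ransley, Norham, Ostley, Brixley, Farrow in two steps.
Kings: Norham, Ostley, Brixley — 3.

3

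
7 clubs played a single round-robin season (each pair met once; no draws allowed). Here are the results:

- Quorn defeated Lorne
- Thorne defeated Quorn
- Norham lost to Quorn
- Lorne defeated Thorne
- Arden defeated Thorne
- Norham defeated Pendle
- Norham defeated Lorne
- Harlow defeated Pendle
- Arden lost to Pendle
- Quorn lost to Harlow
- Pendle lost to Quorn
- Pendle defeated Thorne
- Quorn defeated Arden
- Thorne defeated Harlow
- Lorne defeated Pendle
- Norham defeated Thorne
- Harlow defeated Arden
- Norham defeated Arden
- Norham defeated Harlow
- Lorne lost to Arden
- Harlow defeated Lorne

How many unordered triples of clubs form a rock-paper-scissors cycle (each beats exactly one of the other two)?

Win totals: Harlow 4, Norham 5, Lorne 2, Quorn 4, Thorne 2, Arden 2, Pendle 2.
A club with w wins dominates both others in C(w,2) triples; summing gives 6 + 10 + 1 + 6 + 1 + 1 + 1 = 26 transitive triples.
Total triples C(7,3) = 35, so cyclic triples = 35 − 26 = 9.

9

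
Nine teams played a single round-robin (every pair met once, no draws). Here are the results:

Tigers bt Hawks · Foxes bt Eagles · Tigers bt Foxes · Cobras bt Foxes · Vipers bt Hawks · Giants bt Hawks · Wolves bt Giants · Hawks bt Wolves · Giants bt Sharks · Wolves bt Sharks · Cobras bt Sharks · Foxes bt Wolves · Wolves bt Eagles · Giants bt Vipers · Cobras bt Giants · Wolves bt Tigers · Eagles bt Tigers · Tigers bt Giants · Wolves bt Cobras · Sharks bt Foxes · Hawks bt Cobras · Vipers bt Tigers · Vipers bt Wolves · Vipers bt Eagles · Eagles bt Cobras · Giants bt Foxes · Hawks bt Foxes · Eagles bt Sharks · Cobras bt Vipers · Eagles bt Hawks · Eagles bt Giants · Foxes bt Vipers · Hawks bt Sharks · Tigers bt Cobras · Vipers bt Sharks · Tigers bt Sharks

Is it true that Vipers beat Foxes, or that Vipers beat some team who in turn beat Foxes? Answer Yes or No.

Yes

Vipers did not beat Foxes directly.
Vipers beat Tigers, Hawks, Eagles, Sharks, Wolves. Of those, Tigers beat Foxes.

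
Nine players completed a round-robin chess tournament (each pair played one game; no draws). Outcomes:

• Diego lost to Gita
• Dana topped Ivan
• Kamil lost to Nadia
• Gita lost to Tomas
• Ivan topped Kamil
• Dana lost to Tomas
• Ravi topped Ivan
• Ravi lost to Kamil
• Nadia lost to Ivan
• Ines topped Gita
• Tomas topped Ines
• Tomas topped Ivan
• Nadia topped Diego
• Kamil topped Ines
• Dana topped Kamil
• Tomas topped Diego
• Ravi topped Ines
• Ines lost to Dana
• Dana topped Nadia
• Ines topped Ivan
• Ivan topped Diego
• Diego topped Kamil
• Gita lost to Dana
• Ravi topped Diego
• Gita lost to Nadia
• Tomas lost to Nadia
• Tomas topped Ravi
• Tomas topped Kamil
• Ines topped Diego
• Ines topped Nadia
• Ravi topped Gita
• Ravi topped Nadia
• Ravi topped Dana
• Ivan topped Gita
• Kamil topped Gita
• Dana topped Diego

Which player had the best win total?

Tomas

Win totals: Ivan 4, Gita 1, Dana 6, Nadia 4, Tomas 7, Diego 1, Kamil 3, Ravi 6, Ines 4.
Tomas leads with 7 wins (next highest: 6).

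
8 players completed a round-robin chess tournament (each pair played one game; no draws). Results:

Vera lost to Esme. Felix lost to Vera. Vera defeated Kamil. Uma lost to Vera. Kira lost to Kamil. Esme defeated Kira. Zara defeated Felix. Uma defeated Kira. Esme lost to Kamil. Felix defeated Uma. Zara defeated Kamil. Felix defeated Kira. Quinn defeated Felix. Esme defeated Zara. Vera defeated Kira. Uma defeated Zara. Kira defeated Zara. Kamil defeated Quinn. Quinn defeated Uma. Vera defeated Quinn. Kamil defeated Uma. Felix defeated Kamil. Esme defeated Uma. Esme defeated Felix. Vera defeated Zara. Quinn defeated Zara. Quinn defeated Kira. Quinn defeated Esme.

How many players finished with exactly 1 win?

Win totals: Zara 2, Esme 5, Felix 3, Uma 2, Kamil 4, Kira 1, Quinn 5, Vera 6.
Exactly 1: Kira — 1 player.

1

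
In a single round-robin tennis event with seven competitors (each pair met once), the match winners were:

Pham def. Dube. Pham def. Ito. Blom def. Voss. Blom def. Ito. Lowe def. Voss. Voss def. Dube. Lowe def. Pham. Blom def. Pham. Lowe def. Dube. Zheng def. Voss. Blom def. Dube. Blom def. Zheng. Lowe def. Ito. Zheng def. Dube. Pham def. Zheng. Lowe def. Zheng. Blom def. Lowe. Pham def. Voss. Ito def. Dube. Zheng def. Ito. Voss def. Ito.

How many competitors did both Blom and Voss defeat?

2

Blom beat: Lowe, Zheng, Dube, Voss, Ito, Pham.
Voss beat: Dube, Ito.
Both beat: Dube, Ito — 2.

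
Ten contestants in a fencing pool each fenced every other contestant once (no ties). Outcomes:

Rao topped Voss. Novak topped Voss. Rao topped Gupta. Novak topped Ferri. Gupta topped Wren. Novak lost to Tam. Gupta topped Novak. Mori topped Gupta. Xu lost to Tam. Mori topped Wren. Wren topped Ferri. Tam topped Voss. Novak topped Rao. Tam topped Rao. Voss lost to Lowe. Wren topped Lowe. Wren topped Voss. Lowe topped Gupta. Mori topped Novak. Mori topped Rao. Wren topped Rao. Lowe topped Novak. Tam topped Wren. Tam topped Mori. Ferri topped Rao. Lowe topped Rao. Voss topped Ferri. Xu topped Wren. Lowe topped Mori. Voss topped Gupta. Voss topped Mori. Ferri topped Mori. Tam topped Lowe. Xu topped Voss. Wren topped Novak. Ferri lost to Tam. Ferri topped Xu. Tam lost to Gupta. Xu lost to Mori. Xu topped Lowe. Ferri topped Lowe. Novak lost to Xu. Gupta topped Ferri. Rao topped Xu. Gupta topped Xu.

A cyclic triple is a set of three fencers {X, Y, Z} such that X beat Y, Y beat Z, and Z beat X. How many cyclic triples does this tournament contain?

31

Win totals: Rao 3, Ferri 4, Voss 3, Gupta 5, Lowe 5, Xu 4, Tam 8, Novak 3, Wren 5, Mori 5.
A fencer with w wins dominates both others in C(w,2) triples; summing gives 3 + 6 + 3 + 10 + 10 + 6 + 28 + 3 + 10 + 10 = 89 transitive triples.
Total triples C(10,3) = 120, so cyclic triples = 120 − 89 = 31.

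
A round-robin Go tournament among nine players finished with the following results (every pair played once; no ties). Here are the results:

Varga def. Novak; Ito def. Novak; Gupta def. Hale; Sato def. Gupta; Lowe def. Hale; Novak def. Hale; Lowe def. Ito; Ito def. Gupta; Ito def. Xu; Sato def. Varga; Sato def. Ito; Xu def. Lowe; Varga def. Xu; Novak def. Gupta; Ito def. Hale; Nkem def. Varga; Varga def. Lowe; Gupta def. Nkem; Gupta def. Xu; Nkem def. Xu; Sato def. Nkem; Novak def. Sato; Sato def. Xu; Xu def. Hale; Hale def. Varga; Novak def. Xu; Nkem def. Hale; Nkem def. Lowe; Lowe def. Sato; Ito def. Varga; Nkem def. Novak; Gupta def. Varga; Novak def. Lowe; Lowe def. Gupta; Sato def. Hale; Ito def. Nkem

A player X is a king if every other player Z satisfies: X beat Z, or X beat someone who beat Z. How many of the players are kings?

Gupta cannot reach Sato, Ito in two steps.
Hale cannot reach Gupta, Nkem, Sato, Ito in two steps.
Varga cannot reach Nkem in two steps.
Novak reaches everyone (king).
Nkem reaches everyone (king).
Sato reaches everyone (king).
Ito reaches everyone (king).
Xu cannot reach Novak, Nkem in two steps.
Lowe reaches everyone (king).
Kings: Novak, Nkem, Sato, Ito, Lowe — 5.

5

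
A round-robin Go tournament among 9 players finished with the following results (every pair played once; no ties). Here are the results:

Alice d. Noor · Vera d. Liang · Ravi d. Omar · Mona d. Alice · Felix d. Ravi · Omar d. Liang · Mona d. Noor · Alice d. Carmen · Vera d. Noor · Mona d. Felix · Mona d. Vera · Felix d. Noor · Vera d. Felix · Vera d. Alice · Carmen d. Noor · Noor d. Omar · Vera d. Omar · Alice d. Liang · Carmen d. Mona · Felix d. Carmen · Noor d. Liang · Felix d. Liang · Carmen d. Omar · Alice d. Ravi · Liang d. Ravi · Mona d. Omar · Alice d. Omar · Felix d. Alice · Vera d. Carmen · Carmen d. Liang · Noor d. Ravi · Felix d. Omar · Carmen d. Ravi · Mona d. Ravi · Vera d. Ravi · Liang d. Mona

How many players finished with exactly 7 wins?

1

Win totals: Carmen 5, Mona 6, Felix 6, Vera 7, Alice 5, Ravi 1, Liang 2, Noor 3, Omar 1.
Exactly 7: Vera — 1 player.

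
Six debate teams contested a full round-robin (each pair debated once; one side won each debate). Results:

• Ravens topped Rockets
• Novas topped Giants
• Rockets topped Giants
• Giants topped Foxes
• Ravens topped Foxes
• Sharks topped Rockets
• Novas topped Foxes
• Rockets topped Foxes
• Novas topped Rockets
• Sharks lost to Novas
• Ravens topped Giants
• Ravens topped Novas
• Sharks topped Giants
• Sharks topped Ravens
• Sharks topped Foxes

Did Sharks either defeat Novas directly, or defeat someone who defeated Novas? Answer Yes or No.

Sharks did not beat Novas directly.
Sharks beat Ravens, Rockets, Foxes, Giants. Of those, Ravens beat Novas.

Yes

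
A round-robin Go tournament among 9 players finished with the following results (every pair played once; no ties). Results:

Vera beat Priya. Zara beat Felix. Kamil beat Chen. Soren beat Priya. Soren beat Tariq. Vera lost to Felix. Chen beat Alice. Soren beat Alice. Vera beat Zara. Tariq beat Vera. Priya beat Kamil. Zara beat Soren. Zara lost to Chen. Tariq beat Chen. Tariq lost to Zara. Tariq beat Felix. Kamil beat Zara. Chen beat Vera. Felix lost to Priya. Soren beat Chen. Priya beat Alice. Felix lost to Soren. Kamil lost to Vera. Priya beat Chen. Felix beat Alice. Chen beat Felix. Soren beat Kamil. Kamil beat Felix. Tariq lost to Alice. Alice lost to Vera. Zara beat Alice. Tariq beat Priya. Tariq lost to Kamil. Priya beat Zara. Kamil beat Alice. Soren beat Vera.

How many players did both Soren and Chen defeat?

3

Soren beat: Priya, Felix, Vera, Kamil, Alice, Chen, Tariq.
Chen beat: Felix, Vera, Alice, Zara.
Both beat: Felix, Vera, Alice — 3.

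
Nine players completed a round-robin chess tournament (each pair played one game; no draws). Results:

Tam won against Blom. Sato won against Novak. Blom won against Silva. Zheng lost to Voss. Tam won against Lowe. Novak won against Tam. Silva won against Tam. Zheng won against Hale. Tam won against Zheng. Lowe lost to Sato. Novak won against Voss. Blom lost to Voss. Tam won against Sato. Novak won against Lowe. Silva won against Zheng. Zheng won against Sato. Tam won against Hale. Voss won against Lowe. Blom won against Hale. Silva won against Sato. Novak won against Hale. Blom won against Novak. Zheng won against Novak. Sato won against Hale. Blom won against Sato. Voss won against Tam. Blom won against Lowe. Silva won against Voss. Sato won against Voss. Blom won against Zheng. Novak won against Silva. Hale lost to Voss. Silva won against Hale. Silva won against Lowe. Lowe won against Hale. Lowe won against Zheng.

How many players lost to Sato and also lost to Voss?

Sato beat: Novak, Hale, Voss, Lowe.
Voss beat: Hale, Blom, Tam, Lowe, Zheng.
Both beat: Hale, Lowe — 2.

2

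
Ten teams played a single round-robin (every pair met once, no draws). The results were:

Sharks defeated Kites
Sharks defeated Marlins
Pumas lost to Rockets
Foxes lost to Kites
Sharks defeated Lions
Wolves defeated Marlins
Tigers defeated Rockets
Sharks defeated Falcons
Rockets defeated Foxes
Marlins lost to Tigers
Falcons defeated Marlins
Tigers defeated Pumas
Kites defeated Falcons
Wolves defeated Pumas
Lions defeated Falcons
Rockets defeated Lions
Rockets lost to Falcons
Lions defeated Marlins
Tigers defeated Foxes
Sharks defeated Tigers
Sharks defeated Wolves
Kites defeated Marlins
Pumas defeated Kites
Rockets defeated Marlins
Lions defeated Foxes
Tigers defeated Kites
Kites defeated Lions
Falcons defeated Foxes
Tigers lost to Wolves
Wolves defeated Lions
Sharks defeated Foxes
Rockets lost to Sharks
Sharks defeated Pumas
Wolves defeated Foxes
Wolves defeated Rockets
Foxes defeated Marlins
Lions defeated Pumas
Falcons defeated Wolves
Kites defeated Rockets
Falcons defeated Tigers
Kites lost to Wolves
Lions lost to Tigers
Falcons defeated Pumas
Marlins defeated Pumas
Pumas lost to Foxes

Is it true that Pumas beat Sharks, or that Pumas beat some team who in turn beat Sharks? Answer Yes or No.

No

Pumas did not beat Sharks directly.
Pumas beat Kites, but each of them lost to Sharks. No two-step path.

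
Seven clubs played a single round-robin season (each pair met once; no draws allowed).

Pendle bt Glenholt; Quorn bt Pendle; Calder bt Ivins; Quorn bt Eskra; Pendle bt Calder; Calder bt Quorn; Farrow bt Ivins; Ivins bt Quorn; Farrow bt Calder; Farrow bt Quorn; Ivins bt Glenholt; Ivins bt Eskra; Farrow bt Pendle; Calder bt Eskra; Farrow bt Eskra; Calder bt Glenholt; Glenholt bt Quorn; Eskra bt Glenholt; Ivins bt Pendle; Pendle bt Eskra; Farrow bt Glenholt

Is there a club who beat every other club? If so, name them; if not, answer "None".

Farrow has 6 wins out of 6 opponents — a perfect record.

Farrow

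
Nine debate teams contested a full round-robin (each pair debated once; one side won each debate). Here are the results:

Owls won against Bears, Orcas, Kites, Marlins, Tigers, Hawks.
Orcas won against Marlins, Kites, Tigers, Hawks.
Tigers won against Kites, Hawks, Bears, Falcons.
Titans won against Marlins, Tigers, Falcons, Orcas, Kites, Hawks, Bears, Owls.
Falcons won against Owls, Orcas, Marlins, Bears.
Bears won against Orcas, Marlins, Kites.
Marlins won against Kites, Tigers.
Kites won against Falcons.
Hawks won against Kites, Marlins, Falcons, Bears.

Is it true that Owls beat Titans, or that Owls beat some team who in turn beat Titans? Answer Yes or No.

No

Owls did not beat Titans directly.
Owls beat Orcas, Hawks, Bears, Marlins, Tigers, Kites, but each of them lost to Titans. No two-step path.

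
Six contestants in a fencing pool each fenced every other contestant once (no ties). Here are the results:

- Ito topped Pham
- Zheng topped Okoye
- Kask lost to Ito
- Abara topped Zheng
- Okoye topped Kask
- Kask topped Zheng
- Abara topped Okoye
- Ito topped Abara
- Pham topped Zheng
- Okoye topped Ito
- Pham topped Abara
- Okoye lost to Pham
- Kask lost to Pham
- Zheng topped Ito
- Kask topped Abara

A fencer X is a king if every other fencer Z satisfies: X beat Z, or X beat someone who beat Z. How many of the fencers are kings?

Ito reaches everyone (king).
Abara cannot reach Pham in two steps.
Kask cannot reach Pham in two steps.
Zheng reaches everyone (king).
Okoye reaches everyone (king).
Pham reaches everyone (king).
Kings: Ito, Zheng, Okoye, Pham — 4.

4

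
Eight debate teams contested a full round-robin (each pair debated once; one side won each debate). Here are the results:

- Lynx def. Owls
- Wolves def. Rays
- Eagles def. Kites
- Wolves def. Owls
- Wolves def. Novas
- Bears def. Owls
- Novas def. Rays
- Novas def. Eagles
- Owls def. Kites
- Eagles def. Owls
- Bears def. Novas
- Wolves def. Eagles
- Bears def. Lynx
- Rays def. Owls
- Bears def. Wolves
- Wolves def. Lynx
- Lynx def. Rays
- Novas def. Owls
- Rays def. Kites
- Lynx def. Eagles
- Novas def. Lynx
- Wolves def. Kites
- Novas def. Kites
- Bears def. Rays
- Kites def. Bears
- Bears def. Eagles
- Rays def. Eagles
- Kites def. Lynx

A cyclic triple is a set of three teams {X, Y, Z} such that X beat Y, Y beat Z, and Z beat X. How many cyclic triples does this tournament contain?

8

Win totals: Bears 6, Rays 3, Wolves 6, Kites 2, Lynx 3, Owls 1, Novas 5, Eagles 2.
A team with w wins dominates both others in C(w,2) triples; summing gives 15 + 3 + 15 + 1 + 3 + 0 + 10 + 1 = 48 transitive triples.
Total triples C(8,3) = 56, so cyclic triples = 56 − 48 = 8.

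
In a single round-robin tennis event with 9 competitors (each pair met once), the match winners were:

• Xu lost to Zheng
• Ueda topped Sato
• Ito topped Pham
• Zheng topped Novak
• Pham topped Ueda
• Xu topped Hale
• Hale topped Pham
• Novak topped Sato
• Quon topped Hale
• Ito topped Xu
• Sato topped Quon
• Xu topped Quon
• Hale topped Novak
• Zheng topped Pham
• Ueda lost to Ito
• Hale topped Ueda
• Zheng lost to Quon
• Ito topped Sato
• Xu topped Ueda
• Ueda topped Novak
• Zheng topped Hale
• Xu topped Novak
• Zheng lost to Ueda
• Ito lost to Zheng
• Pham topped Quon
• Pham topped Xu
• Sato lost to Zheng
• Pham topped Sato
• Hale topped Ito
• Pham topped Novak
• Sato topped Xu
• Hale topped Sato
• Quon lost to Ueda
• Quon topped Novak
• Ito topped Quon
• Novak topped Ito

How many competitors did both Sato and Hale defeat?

Sato beat: Xu, Quon.
Hale beat: Ito, Ueda, Pham, Novak, Sato.
No one was beaten by both.

0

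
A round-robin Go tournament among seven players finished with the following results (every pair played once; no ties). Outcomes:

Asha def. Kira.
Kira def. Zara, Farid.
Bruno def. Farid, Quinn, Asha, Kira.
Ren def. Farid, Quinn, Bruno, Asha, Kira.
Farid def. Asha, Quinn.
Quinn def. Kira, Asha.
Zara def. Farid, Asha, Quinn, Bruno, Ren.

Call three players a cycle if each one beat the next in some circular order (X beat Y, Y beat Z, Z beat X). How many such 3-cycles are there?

6

Win totals: Asha 1, Kira 2, Farid 2, Quinn 2, Bruno 4, Zara 5, Ren 5.
A player with w wins dominates both others in C(w,2) triples; summing gives 0 + 1 + 1 + 1 + 6 + 10 + 10 = 29 transitive triples.
Total triples C(7,3) = 35, so cyclic triples = 35 − 29 = 6.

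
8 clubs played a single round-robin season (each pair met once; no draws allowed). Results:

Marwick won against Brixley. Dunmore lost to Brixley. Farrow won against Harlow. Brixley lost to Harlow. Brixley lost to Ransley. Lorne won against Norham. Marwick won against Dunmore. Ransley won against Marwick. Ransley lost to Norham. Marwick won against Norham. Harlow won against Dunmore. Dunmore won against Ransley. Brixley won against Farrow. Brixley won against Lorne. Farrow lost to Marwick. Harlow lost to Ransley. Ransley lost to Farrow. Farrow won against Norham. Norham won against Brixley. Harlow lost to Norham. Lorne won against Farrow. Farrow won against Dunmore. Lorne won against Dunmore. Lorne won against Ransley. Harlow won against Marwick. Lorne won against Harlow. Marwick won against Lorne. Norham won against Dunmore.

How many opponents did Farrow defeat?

4

Farrow's results: beat Dunmore, Norham, Ransley, Harlow; lost to Lorne, Marwick, Brixley.
That is 4 wins.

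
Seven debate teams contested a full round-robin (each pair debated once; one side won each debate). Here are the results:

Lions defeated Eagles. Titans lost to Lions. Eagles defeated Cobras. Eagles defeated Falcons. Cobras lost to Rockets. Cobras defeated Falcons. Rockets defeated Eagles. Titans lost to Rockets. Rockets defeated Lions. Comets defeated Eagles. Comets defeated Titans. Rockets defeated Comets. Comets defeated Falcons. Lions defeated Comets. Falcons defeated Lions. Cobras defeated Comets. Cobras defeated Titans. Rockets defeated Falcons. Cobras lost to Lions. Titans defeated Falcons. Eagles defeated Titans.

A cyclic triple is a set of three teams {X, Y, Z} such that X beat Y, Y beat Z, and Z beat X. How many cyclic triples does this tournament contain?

Win totals: Titans 1, Rockets 6, Falcons 1, Eagles 3, Lions 4, Cobras 3, Comets 3.
A team with w wins dominates both others in C(w,2) triples; summing gives 0 + 15 + 0 + 3 + 6 + 3 + 3 = 30 transitive triples.
Total triples C(7,3) = 35, so cyclic triples = 35 − 30 = 5.

5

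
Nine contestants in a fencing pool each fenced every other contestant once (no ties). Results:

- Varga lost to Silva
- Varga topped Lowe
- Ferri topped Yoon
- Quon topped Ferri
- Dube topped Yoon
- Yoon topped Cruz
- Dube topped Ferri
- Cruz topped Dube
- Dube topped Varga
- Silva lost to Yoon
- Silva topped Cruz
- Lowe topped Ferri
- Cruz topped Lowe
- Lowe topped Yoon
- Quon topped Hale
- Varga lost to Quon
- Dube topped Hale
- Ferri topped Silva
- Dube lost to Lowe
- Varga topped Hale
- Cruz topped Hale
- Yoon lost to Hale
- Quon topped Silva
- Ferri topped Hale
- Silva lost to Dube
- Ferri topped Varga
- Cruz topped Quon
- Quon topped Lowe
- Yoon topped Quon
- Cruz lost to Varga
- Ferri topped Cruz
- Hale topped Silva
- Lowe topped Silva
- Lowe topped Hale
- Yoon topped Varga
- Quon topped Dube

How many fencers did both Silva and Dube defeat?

Silva beat: Cruz, Varga.
Dube beat: Yoon, Hale, Silva, Varga, Ferri.
Both beat: Varga — 1.

1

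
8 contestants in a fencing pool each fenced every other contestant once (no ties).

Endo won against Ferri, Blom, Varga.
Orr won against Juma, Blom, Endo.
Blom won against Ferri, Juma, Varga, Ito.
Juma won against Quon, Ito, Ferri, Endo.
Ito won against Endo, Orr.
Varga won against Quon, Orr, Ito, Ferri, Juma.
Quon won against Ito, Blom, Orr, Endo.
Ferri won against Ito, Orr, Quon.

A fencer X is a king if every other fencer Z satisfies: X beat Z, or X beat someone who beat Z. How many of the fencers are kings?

Ito cannot reach Quon in two steps.
Endo reaches everyone (king).
Juma reaches everyone (king).
Ferri cannot reach Varga in two steps.
Quon reaches everyone (king).
Orr reaches everyone (king).
Blom reaches everyone (king).
Varga reaches everyone (king).
Kings: Endo, Juma, Quon, Orr, Blom, Varga — 6.

6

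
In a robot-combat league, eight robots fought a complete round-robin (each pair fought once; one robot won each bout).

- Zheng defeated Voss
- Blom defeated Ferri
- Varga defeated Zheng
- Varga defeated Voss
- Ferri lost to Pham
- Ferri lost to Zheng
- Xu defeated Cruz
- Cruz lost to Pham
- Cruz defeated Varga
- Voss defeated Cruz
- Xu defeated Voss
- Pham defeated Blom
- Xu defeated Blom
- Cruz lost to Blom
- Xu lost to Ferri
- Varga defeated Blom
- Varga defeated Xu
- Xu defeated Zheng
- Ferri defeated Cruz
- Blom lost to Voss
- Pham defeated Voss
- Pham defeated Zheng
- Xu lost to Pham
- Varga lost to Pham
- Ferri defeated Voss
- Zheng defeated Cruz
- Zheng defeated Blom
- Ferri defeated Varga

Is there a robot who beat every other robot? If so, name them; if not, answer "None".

Pham

Pham has 7 wins out of 7 opponents — a perfect record.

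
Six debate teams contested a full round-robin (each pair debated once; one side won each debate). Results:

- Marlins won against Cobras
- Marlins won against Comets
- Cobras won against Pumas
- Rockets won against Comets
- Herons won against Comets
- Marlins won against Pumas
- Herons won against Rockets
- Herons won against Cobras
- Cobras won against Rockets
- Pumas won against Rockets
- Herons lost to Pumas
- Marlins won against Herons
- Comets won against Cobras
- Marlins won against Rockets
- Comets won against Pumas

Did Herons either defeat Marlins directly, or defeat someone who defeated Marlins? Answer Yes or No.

Herons did not beat Marlins directly.
Herons beat Comets, Cobras, Rockets, but each of them lost to Marlins. No two-step path.

No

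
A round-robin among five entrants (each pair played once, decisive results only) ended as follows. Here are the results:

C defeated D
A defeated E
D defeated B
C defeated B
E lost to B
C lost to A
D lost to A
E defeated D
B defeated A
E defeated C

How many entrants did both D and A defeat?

D beat: B.
A beat: C, D, E.
No one was beaten by both.

0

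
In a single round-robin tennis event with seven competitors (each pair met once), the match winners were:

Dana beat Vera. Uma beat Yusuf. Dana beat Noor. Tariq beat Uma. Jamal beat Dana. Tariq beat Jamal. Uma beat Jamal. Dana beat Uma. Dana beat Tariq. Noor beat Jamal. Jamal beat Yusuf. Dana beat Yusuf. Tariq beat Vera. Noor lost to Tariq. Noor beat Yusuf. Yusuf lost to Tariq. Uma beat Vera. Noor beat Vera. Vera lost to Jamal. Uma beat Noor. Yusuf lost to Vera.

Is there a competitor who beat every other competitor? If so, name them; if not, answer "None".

None

Highest win total is Tariq with 5 (out of 6 possible).
Tariq lost to Dana, so no competitor went undefeated.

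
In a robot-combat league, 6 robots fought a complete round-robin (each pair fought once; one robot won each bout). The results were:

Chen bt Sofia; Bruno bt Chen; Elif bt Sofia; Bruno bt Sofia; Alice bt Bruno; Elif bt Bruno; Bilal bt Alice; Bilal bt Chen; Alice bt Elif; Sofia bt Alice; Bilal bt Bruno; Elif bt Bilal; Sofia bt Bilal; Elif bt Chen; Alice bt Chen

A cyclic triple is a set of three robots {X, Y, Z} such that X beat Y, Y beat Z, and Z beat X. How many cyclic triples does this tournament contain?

Win totals: Elif 4, Sofia 2, Bruno 2, Bilal 3, Alice 3, Chen 1.
A robot with w wins dominates both others in C(w,2) triples; summing gives 6 + 1 + 1 + 3 + 3 + 0 = 14 transitive triples.
Total triples C(6,3) = 20, so cyclic triples = 20 − 14 = 6.

6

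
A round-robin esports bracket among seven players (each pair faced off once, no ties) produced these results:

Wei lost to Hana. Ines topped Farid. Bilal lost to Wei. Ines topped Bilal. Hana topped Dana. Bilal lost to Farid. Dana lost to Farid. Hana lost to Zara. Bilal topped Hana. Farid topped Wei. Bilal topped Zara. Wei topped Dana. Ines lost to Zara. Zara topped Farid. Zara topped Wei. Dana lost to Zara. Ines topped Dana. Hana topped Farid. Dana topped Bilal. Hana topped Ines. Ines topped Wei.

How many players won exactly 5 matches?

Win totals: Dana 1, Farid 3, Wei 2, Ines 4, Zara 5, Bilal 2, Hana 4.
Exactly 5: Zara — 1 player.

1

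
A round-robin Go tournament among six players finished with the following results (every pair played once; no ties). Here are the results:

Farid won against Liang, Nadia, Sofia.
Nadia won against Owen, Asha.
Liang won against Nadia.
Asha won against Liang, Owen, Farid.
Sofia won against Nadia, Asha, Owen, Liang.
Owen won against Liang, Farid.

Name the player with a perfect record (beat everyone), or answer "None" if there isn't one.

None

Highest win total is Sofia with 4 (out of 5 possible).
Sofia lost to Farid, so no player went undefeated.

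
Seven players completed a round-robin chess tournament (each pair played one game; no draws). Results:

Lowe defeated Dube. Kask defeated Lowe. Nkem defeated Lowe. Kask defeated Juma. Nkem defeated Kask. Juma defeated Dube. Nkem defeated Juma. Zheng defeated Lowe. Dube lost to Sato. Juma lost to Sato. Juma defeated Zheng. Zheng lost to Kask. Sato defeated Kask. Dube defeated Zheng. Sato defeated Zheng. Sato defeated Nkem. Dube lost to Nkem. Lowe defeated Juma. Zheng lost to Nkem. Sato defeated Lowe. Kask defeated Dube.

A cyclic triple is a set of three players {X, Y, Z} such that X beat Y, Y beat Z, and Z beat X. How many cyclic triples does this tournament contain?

Win totals: Dube 1, Zheng 1, Kask 4, Juma 2, Sato 6, Lowe 2, Nkem 5.
A player with w wins dominates both others in C(w,2) triples; summing gives 0 + 0 + 6 + 1 + 15 + 1 + 10 = 33 transitive triples.
Total triples C(7,3) = 35, so cyclic triples = 35 − 33 = 2.

2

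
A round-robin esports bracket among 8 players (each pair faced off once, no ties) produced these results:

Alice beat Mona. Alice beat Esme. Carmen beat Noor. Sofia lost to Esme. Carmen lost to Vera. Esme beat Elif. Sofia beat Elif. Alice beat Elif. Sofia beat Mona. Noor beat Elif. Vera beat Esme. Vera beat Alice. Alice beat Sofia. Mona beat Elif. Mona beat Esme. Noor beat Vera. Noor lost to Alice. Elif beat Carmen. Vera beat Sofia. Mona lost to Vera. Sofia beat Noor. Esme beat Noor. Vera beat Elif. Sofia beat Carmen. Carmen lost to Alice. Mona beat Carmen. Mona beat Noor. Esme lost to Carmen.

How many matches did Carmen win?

2

Carmen's results: beat Esme, Noor; lost to Vera, Alice, Sofia, Elif, Mona.
That is 2 wins.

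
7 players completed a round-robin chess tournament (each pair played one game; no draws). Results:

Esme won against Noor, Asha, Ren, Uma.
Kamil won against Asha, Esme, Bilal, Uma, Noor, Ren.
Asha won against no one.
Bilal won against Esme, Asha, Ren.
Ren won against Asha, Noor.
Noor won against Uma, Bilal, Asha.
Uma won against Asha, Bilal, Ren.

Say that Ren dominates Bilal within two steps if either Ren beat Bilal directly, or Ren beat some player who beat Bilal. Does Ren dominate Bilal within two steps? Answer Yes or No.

Yes

Ren did not beat Bilal directly.
Ren beat Asha, Noor. Of those, Noor beat Bilal.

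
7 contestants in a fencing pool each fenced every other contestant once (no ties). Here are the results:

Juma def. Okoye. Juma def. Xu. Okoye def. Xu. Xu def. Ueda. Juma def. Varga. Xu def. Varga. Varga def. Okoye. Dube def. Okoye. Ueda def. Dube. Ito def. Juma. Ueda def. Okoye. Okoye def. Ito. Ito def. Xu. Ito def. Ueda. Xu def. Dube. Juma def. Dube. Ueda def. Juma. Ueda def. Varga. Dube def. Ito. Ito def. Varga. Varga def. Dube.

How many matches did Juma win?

Juma's results: beat Xu, Varga, Dube, Okoye; lost to Ueda, Ito.
That is 4 wins.

4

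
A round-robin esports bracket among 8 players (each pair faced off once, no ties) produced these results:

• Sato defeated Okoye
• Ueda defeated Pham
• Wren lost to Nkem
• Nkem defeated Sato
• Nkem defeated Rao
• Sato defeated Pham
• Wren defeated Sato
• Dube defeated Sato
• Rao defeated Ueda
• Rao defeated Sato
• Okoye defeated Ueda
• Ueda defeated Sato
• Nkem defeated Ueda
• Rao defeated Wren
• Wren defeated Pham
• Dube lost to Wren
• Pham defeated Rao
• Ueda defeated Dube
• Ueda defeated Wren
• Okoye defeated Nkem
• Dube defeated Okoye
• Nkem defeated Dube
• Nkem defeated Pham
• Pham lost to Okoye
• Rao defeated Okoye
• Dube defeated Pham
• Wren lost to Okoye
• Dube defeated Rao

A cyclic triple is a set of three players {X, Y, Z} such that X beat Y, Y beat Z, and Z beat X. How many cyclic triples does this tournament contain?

13

Win totals: Ueda 4, Pham 1, Dube 4, Sato 2, Wren 3, Rao 4, Nkem 6, Okoye 4.
A player with w wins dominates both others in C(w,2) triples; summing gives 6 + 0 + 6 + 1 + 3 + 6 + 15 + 6 = 43 transitive triples.
Total triples C(8,3) = 56, so cyclic triples = 56 − 43 = 13.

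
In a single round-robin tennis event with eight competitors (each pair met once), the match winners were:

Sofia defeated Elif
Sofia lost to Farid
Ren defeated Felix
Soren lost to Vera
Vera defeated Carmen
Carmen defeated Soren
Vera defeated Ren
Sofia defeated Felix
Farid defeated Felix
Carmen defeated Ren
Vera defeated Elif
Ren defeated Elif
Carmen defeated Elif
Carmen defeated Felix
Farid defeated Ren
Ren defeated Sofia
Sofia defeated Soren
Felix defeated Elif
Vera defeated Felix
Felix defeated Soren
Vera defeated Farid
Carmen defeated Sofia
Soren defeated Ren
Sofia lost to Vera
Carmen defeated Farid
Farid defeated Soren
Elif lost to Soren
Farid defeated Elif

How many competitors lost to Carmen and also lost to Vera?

6

Carmen beat: Elif, Farid, Sofia, Felix, Ren, Soren.
Vera beat: Elif, Farid, Sofia, Felix, Ren, Carmen, Soren.
Both beat: Elif, Farid, Sofia, Felix, Ren, Soren — 6.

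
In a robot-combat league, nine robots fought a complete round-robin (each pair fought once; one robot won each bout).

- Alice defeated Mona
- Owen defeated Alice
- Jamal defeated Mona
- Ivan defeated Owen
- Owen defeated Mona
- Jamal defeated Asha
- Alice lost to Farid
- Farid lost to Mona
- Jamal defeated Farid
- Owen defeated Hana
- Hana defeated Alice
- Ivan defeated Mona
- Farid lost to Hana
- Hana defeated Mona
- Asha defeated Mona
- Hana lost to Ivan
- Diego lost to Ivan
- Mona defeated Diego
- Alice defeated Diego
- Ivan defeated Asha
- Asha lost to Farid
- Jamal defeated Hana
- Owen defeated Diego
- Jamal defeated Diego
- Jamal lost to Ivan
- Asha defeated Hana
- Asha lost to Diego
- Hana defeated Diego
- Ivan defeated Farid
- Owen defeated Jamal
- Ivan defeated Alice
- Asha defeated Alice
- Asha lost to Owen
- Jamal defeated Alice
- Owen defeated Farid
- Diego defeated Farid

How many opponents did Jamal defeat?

Jamal's results: beat Farid, Hana, Diego, Mona, Asha, Alice; lost to Owen, Ivan.
That is 6 wins.

6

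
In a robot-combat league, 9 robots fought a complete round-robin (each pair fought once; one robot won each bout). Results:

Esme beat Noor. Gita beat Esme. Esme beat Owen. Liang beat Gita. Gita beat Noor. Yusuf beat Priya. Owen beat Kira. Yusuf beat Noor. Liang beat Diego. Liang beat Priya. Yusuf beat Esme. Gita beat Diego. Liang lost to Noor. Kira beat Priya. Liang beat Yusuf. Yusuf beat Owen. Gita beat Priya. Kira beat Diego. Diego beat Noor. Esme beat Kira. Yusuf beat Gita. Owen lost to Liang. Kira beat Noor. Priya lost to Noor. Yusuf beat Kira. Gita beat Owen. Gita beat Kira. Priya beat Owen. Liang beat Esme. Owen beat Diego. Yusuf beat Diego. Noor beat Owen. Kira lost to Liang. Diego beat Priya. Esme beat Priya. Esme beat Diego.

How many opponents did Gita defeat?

6

Gita's results: beat Owen, Diego, Kira, Esme, Priya, Noor; lost to Liang, Yusuf.
That is 6 wins.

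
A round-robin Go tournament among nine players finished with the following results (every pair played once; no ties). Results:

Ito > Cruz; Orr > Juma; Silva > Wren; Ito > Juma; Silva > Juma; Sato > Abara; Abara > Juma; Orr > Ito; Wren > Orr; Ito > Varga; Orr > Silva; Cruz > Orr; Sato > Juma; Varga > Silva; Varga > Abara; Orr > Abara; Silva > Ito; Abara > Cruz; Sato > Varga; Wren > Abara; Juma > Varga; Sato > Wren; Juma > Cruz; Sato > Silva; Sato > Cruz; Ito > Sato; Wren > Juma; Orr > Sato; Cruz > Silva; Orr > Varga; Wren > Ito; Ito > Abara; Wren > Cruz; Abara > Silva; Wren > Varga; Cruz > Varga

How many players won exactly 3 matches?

3

Win totals: Ito 5, Cruz 3, Silva 3, Sato 6, Orr 6, Wren 6, Juma 2, Varga 2, Abara 3.
Exactly 3: Cruz, Silva, Abara — 3 players.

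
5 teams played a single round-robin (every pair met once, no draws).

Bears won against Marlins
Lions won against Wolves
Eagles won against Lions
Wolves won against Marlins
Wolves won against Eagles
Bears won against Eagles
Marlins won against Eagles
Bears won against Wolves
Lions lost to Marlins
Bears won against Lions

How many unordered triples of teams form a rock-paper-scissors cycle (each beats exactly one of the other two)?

2

Of the C(5,3) = 10 triples, the cyclic ones are: {Wolves, Marlins, Lions}; {Wolves, Lions, Eagles}.
That is 2.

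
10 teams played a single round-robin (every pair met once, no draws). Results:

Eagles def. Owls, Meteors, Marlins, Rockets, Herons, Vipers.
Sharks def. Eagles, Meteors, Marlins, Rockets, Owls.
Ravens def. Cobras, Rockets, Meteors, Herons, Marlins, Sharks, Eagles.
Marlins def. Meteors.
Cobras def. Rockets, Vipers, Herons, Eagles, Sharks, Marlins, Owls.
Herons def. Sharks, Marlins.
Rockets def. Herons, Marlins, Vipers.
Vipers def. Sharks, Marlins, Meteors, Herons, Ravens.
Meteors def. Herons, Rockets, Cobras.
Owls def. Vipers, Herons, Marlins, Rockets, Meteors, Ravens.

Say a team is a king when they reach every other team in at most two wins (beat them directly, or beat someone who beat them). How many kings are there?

6

Owls reaches everyone (king).
Ravens reaches everyone (king).
Herons cannot reach Ravens, Cobras, Vipers in two steps.
Marlins cannot reach Owls, Ravens, Sharks, Vipers, Eagles in two steps.
Cobras reaches everyone (king).
Sharks reaches everyone (king).
Rockets cannot reach Owls, Cobras, Eagles in two steps.
Vipers reaches everyone (king).
Meteors cannot reach Ravens in two steps.
Eagles reaches everyone (king).
Kings: Owls, Ravens, Cobras, Sharks, Vipers, Eagles — 6.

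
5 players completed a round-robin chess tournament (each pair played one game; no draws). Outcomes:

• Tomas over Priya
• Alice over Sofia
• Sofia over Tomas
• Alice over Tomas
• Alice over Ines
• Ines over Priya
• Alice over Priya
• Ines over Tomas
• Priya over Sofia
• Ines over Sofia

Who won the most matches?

Win totals: Sofia 1, Tomas 1, Ines 3, Alice 4, Priya 1.
Alice leads with 4 wins (next highest: 3).

Alice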